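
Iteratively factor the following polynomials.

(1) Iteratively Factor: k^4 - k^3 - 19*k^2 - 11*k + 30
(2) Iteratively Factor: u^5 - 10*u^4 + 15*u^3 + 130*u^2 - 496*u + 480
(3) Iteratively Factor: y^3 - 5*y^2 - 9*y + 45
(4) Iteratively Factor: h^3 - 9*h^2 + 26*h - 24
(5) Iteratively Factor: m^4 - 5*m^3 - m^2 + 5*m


(1) = (k - 5)*(k^3 + 4*k^2 + k - 6) = (k - 5)*(k - 1)*(k^2 + 5*k + 6) = (k - 5)*(k - 1)*(k + 2)*(k + 3)
(2) = (u - 2)*(u^4 - 8*u^3 - u^2 + 128*u - 240) = (u - 2)*(u + 4)*(u^3 - 12*u^2 + 47*u - 60) = (u - 4)*(u - 2)*(u + 4)*(u^2 - 8*u + 15) = (u - 5)*(u - 4)*(u - 2)*(u + 4)*(u - 3)
(3) = (y - 3)*(y^2 - 2*y - 15) = (y - 5)*(y - 3)*(y + 3)
(4) = (h - 2)*(h^2 - 7*h + 12) = (h - 4)*(h - 2)*(h - 3)
(5) = (m)*(m^3 - 5*m^2 - m + 5) = m*(m + 1)*(m^2 - 6*m + 5) = m*(m - 5)*(m + 1)*(m - 1)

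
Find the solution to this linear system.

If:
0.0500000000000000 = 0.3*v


Then:
v = 0.17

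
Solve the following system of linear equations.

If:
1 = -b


Then:
b = -1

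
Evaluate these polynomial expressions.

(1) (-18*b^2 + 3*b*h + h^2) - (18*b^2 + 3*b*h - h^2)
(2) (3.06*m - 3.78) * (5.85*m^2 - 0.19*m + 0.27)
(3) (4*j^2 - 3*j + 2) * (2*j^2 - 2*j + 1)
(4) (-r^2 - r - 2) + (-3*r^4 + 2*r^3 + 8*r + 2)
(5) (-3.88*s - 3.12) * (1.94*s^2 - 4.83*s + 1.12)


(1) = -36*b^2 + 2*h^2
(2) = 17.901*m^3 - 22.6944*m^2 + 1.5444*m - 1.0206
(3) = 8*j^4 - 14*j^3 + 14*j^2 - 7*j + 2
(4) = -3*r^4 + 2*r^3 - r^2 + 7*r
(5) = -7.5272*s^3 + 12.6876*s^2 + 10.724*s - 3.4944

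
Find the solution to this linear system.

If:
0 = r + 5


Then:
r = -5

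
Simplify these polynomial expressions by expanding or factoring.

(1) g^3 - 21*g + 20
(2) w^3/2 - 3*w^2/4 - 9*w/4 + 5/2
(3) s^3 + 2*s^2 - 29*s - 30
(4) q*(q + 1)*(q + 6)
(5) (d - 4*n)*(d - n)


(1) = (g - 4)*(g - 1)*(g + 5)
(2) = (w/2 + 1)*(w - 5/2)*(w - 1)
(3) = (s - 5)*(s + 1)*(s + 6)
(4) = q^3 + 7*q^2 + 6*q
(5) = d^2 - 5*d*n + 4*n^2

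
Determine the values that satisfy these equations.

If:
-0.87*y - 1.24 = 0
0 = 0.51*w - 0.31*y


Then:
w = -0.87
y = -1.43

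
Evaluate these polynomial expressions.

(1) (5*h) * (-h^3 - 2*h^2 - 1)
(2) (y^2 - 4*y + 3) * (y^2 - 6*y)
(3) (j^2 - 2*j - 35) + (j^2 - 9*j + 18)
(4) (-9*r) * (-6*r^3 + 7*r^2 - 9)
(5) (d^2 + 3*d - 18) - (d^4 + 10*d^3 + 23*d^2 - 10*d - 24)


(1) = -5*h^4 - 10*h^3 - 5*h
(2) = y^4 - 10*y^3 + 27*y^2 - 18*y
(3) = 2*j^2 - 11*j - 17
(4) = 54*r^4 - 63*r^3 + 81*r
(5) = -d^4 - 10*d^3 - 22*d^2 + 13*d + 6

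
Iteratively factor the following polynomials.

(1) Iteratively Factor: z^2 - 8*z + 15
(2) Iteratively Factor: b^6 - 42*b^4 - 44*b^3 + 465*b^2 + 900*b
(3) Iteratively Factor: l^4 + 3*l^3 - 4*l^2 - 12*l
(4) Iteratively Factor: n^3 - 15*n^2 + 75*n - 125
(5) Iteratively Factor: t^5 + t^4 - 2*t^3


(1) = (z - 3)*(z - 5)
(2) = (b - 5)*(b^5 + 5*b^4 - 17*b^3 - 129*b^2 - 180*b) = b*(b - 5)*(b^4 + 5*b^3 - 17*b^2 - 129*b - 180) = b*(b - 5)*(b + 4)*(b^3 + b^2 - 21*b - 45) = b*(b - 5)^2*(b + 4)*(b^2 + 6*b + 9) = b*(b - 5)^2*(b + 3)*(b + 4)*(b + 3)
(3) = (l)*(l^3 + 3*l^2 - 4*l - 12) = l*(l - 2)*(l^2 + 5*l + 6) = l*(l - 2)*(l + 3)*(l + 2)
(4) = (n - 5)*(n^2 - 10*n + 25) = (n - 5)^2*(n - 5)
(5) = (t + 2)*(t^4 - t^3) = (t - 1)*(t + 2)*(t^3) = t*(t - 1)*(t + 2)*(t^2) = t^2*(t - 1)*(t + 2)*(t)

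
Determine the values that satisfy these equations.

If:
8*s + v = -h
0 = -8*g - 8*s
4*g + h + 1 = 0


Then:
g = v/12 - 1/12
h = -v/3 - 2/3
s = 1/12 - v/12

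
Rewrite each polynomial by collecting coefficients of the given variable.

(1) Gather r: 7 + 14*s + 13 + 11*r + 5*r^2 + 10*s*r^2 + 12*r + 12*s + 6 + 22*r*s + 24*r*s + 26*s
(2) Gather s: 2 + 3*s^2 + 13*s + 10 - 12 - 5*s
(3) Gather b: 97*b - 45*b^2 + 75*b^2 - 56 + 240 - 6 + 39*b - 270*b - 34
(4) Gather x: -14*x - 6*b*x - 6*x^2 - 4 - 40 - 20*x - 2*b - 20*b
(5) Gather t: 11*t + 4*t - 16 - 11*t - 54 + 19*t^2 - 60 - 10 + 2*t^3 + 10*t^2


(1) = r^2*(10*s + 5) + r*(46*s + 23) + 52*s + 26
(2) = 3*s^2 + 8*s
(3) = 30*b^2 - 134*b + 144
(4) = -22*b - 6*x^2 + x*(-6*b - 34) - 44
(5) = 2*t^3 + 29*t^2 + 4*t - 140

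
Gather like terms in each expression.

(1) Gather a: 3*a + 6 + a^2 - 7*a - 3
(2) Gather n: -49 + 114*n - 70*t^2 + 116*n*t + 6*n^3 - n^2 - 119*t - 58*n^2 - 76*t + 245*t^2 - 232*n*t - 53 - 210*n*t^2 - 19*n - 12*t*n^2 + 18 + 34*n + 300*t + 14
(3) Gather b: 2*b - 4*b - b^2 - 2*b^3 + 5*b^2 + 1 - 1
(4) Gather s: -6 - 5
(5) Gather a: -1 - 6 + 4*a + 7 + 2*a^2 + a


(1) = a^2 - 4*a + 3
(2) = 6*n^3 + n^2*(-12*t - 59) + n*(-210*t^2 - 116*t + 129) + 175*t^2 + 105*t - 70
(3) = -2*b^3 + 4*b^2 - 2*b
(4) = -11
(5) = 2*a^2 + 5*a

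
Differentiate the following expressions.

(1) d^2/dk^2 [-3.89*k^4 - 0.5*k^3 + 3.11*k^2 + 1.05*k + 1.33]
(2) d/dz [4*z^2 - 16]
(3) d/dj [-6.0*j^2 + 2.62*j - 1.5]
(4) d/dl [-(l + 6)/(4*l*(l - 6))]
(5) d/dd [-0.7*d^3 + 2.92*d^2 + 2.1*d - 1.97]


(1) = -46.68*k^2 - 3.0*k + 6.22
(2) = 8*z
(3) = 2.62 - 12.0*j
(4) = (l^2 + 12*l - 36)/(4*l^2*(l^2 - 12*l + 36))
(5) = -2.1*d^2 + 5.84*d + 2.1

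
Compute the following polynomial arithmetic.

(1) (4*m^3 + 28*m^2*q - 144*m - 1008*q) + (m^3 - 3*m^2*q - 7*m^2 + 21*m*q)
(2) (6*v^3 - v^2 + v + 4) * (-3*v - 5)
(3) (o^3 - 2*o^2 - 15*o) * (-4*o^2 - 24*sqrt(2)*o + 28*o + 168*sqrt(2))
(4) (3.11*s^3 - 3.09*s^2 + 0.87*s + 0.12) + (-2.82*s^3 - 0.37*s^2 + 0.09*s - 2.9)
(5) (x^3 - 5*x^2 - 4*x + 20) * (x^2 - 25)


(1) = 5*m^3 + 25*m^2*q - 7*m^2 + 21*m*q - 144*m - 1008*q
(2) = -18*v^4 - 27*v^3 + 2*v^2 - 17*v - 20
(3) = -4*o^5 - 24*sqrt(2)*o^4 + 36*o^4 + 4*o^3 + 216*sqrt(2)*o^3 - 420*o^2 + 24*sqrt(2)*o^2 - 2520*sqrt(2)*o
(4) = 0.29*s^3 - 3.46*s^2 + 0.96*s - 2.78
(5) = x^5 - 5*x^4 - 29*x^3 + 145*x^2 + 100*x - 500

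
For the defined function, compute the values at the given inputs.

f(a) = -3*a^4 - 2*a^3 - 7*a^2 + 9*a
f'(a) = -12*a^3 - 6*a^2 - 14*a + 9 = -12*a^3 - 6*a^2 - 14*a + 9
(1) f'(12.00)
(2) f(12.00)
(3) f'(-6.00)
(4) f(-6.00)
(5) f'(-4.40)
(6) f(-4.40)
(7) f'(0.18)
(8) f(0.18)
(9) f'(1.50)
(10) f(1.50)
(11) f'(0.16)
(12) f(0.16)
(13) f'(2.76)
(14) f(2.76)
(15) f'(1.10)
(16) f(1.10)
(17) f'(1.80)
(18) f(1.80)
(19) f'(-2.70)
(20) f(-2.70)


(1) = -21759.00
(2) = -66564.00
(3) = 2469.00
(4) = -3762.00
(5) = 976.65
(6) = -1129.18
(7) = 6.22
(8) = 1.38
(9) = -66.00
(10) = -24.19
(11) = 6.56
(12) = 1.25
(13) = -327.64
(14) = -244.62
(15) = -29.63
(16) = -5.62
(17) = -105.62
(18) = -49.64
(19) = 239.26
(20) = -195.40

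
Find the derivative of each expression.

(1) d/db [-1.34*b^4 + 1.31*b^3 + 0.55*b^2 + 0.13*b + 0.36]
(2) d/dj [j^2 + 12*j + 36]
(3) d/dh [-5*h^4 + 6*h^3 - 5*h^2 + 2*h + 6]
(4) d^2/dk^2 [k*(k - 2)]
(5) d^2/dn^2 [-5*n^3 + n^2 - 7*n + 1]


(1) = -5.36*b^3 + 3.93*b^2 + 1.1*b + 0.13
(2) = 2*j + 12
(3) = -20*h^3 + 18*h^2 - 10*h + 2
(4) = 2
(5) = 2 - 30*n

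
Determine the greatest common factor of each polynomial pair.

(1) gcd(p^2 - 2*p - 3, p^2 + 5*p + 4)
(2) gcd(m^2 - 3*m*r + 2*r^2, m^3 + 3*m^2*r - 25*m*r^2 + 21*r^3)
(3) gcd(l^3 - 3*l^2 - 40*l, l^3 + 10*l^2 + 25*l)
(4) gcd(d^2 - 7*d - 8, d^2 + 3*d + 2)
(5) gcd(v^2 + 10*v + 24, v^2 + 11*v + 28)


(1) = p + 1
(2) = -m + r
(3) = l^2 + 5*l
(4) = d + 1
(5) = v + 4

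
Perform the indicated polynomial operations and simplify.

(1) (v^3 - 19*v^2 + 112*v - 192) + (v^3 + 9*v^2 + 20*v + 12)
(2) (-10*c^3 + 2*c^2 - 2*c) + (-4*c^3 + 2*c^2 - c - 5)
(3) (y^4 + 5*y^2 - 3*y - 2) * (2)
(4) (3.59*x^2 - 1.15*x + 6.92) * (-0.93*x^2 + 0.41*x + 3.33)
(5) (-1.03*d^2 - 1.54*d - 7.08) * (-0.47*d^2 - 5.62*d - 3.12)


(1) = 2*v^3 - 10*v^2 + 132*v - 180
(2) = -14*c^3 + 4*c^2 - 3*c - 5
(3) = 2*y^4 + 10*y^2 - 6*y - 4
(4) = -3.3387*x^4 + 2.5414*x^3 + 5.0476*x^2 - 0.9923*x + 23.0436
(5) = 0.4841*d^4 + 6.5124*d^3 + 15.196*d^2 + 44.5944*d + 22.0896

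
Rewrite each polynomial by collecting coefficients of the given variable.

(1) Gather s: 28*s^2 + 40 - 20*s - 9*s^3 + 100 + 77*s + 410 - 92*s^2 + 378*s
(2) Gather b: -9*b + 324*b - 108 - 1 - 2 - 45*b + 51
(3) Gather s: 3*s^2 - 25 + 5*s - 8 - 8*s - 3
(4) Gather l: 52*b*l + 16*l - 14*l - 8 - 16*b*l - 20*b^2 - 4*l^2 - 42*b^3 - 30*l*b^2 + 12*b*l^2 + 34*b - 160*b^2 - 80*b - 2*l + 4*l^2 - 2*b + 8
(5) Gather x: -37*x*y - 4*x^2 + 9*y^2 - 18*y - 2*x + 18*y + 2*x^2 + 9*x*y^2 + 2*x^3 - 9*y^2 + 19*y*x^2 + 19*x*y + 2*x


(1) = -9*s^3 - 64*s^2 + 435*s + 550
(2) = 270*b - 60
(3) = 3*s^2 - 3*s - 36
(4) = -42*b^3 - 180*b^2 + 12*b*l^2 - 48*b + l*(-30*b^2 + 36*b)
(5) = 2*x^3 + x^2*(19*y - 2) + x*(9*y^2 - 18*y)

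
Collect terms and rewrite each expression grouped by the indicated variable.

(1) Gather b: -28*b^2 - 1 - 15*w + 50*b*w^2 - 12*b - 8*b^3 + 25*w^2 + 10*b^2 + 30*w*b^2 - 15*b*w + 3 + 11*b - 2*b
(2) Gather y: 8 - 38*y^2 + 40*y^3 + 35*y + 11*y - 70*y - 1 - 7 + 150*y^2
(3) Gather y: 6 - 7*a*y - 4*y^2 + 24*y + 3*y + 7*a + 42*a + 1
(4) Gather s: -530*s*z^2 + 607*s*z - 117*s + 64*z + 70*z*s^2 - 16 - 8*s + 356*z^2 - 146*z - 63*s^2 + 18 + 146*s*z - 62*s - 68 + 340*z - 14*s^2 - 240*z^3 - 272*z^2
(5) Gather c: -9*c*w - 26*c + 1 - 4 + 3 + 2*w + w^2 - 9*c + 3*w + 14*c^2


(1) = -8*b^3 + b^2*(30*w - 18) + b*(50*w^2 - 15*w - 3) + 25*w^2 - 15*w + 2
(2) = 40*y^3 + 112*y^2 - 24*y
(3) = 49*a - 4*y^2 + y*(27 - 7*a) + 7
(4) = s^2*(70*z - 77) + s*(-530*z^2 + 753*z - 187) - 240*z^3 + 84*z^2 + 258*z - 66
(5) = 14*c^2 + c*(-9*w - 35) + w^2 + 5*w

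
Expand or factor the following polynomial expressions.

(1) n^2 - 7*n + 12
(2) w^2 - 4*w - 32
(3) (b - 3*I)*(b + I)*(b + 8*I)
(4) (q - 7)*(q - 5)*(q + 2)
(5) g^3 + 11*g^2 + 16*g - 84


(1) = (n - 4)*(n - 3)
(2) = (w - 8)*(w + 4)
(3) = b^3 + 6*I*b^2 + 19*b + 24*I
(4) = q^3 - 10*q^2 + 11*q + 70
(5) = (g - 2)*(g + 6)*(g + 7)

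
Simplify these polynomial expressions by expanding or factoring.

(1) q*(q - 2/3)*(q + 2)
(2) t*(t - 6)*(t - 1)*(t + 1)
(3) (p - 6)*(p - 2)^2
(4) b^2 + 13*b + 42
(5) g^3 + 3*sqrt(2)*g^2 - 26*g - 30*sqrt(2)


(1) = q^3 + 4*q^2/3 - 4*q/3
(2) = t^4 - 6*t^3 - t^2 + 6*t
(3) = p^3 - 10*p^2 + 28*p - 24
(4) = (b + 6)*(b + 7)
(5) = (g - 3*sqrt(2))*(g + sqrt(2))*(g + 5*sqrt(2))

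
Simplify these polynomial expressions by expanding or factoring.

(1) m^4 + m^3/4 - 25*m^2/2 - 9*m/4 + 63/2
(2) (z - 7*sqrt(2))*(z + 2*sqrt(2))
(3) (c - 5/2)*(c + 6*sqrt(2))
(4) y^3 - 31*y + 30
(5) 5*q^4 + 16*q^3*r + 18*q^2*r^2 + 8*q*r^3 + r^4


(1) = (m - 3)*(m - 7/4)*(m + 2)*(m + 3)
(2) = z^2 - 5*sqrt(2)*z - 28
(3) = c^2 - 5*c/2 + 6*sqrt(2)*c - 15*sqrt(2)
(4) = (y - 5)*(y - 1)*(y + 6)
(5) = (q + r)^3*(5*q + r)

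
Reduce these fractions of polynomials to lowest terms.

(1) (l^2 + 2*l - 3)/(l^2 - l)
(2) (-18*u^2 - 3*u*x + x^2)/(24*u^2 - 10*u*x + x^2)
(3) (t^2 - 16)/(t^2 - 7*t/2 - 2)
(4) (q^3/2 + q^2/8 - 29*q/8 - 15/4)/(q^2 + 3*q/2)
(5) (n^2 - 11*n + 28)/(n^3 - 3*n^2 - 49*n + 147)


(1) = (l + 3)/l
(2) = (3*u + x)/(-4*u + x)
(3) = (2*t + 8)/(2*t + 1)
(4) = (4*q^3 + q^2 - 29*q - 30)/(8*q^2 + 12*q)
(5) = (n - 4)/(n^2 + 4*n - 21)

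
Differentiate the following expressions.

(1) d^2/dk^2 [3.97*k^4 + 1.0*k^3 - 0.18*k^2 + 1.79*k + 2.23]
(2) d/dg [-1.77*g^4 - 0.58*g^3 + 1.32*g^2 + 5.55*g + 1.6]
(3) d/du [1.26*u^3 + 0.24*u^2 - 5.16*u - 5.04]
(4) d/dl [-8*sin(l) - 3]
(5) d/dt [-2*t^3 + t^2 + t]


(1) = 47.64*k^2 + 6.0*k - 0.36
(2) = -7.08*g^3 - 1.74*g^2 + 2.64*g + 5.55
(3) = 3.78*u^2 + 0.48*u - 5.16
(4) = -8*cos(l)
(5) = -6*t^2 + 2*t + 1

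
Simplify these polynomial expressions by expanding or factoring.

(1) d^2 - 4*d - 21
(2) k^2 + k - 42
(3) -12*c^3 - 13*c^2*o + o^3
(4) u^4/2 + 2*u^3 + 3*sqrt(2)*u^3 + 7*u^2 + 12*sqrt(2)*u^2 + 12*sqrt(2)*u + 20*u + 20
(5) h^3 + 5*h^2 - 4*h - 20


(1) = (d - 7)*(d + 3)
(2) = (k - 6)*(k + 7)
(3) = (-4*c + o)*(c + o)*(3*c + o)
(4) = (u/2 + 1)*(u + 2)*(u + sqrt(2))*(u + 5*sqrt(2))
(5) = (h - 2)*(h + 2)*(h + 5)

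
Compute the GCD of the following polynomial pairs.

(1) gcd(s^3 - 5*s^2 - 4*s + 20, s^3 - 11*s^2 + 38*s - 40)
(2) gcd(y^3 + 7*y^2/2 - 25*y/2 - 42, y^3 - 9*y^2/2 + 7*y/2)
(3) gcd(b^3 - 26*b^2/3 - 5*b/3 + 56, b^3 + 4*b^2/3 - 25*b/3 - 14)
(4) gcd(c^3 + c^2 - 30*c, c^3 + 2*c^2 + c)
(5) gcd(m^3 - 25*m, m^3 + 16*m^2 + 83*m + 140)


(1) = gcd((s - 5)*(s - 2)*(s + 2), (s - 5)*(s - 4)*(s - 2)) = s^2 - 7*s + 10
(2) = y - 7/2
(3) = gcd((b - 8)*(b - 3)*(b + 7/3), (b - 3)*(b + 2)*(b + 7/3)) = b^2 - 2*b/3 - 7
(4) = c
(5) = gcd(m*(m - 5)*(m + 5), (m + 4)*(m + 5)*(m + 7)) = m + 5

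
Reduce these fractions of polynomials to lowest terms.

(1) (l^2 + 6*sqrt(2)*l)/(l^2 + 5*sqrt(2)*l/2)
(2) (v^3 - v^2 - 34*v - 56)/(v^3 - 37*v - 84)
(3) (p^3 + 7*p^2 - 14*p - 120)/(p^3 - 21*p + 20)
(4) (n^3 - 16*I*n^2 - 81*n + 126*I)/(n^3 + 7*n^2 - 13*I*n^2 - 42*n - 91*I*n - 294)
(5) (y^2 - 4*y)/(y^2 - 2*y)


(1) = (2*l + 12*sqrt(2))/(2*l + 5*sqrt(2))
(2) = (v + 2)/(v + 3)
(3) = (p + 6)/(p - 1)
(4) = (n - 3*I)/(n + 7)
(5) = (y - 4)/(y - 2)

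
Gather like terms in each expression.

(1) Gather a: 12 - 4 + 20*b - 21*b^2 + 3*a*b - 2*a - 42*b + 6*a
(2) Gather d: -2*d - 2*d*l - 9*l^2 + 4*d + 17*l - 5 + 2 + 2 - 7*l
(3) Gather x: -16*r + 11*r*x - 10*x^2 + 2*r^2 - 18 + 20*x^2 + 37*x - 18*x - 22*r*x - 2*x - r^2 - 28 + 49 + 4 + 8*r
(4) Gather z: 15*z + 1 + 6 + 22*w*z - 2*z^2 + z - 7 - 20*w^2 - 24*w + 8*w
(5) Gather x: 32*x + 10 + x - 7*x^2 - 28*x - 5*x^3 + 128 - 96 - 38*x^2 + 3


(1) = a*(3*b + 4) - 21*b^2 - 22*b + 8
(2) = d*(2 - 2*l) - 9*l^2 + 10*l - 1
(3) = r^2 - 8*r + 10*x^2 + x*(17 - 11*r) + 7
(4) = -20*w^2 - 16*w - 2*z^2 + z*(22*w + 16)
(5) = -5*x^3 - 45*x^2 + 5*x + 45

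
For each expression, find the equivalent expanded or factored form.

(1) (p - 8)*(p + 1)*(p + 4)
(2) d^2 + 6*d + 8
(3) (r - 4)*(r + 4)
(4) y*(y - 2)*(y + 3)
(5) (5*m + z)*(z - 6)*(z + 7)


(1) = p^3 - 3*p^2 - 36*p - 32
(2) = (d + 2)*(d + 4)
(3) = r^2 - 16
(4) = y^3 + y^2 - 6*y
(5) = 5*m*z^2 + 5*m*z - 210*m + z^3 + z^2 - 42*z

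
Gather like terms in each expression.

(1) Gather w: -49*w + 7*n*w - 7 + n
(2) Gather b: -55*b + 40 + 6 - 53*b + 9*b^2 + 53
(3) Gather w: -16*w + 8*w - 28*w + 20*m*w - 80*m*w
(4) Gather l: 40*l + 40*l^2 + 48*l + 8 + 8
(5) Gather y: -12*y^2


(1) = n + w*(7*n - 49) - 7
(2) = 9*b^2 - 108*b + 99
(3) = w*(-60*m - 36)
(4) = 40*l^2 + 88*l + 16
(5) = -12*y^2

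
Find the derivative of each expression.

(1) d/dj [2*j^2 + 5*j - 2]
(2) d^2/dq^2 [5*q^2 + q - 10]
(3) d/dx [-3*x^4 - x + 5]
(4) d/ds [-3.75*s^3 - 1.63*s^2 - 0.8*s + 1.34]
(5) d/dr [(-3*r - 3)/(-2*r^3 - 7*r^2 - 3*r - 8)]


(1) = 4*j + 5
(2) = 10
(3) = -12*x^3 - 1
(4) = -11.25*s^2 - 3.26*s - 0.8
(5) = 3*(-4*r^3 - 13*r^2 - 14*r + 5)/(4*r^6 + 28*r^5 + 61*r^4 + 74*r^3 + 121*r^2 + 48*r + 64)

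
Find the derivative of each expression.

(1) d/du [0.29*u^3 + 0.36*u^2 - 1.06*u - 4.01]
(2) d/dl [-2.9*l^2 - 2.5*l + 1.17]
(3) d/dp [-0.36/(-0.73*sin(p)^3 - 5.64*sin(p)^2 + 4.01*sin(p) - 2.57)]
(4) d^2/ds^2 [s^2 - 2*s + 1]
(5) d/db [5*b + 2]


(1) = 0.87*u^2 + 0.72*u - 1.06
(2) = -5.8*l - 2.5
(3) = (-0.7884*sin(p)^2 - 4.0608*sin(p) + 1.4436)*cos(p)/(0.73*sin(p)^3 + 5.64*sin(p)^2 - 4.01*sin(p) + 2.57)^2
(4) = 2
(5) = 5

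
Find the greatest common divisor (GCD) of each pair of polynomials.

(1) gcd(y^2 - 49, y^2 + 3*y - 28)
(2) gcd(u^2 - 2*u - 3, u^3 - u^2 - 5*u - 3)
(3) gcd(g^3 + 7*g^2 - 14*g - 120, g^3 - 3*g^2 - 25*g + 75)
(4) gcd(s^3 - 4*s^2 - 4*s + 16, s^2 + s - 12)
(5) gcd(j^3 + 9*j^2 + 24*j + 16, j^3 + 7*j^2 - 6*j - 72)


(1) = y + 7
(2) = gcd((u - 3)*(u + 1), (u - 3)*(u + 1)^2) = u^2 - 2*u - 3
(3) = g + 5
(4) = 1
(5) = j + 4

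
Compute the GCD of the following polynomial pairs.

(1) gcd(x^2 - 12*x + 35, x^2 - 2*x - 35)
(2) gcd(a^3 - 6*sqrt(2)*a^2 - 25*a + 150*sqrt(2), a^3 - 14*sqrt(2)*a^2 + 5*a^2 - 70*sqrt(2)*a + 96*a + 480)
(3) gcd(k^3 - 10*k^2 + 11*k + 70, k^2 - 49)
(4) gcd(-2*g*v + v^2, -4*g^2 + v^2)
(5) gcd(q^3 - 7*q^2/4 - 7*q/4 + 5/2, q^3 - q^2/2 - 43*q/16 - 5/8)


(1) = x - 7
(2) = a^2 + a*(5 - 6*sqrt(2)) - 30*sqrt(2)
(3) = gcd((k - 7)*(k - 5)*(k + 2), (k - 7)*(k + 7)) = k - 7
(4) = -2*g + v
(5) = q^2 - 3*q/4 - 5/2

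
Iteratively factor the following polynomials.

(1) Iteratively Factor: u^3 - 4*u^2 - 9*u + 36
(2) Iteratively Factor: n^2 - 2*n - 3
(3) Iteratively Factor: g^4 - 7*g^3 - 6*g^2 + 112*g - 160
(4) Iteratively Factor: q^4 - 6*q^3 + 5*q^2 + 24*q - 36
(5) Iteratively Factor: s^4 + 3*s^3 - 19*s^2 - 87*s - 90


(1) = (u + 3)*(u^2 - 7*u + 12) = (u - 3)*(u + 3)*(u - 4)
(2) = (n + 1)*(n - 3)
(3) = (g - 5)*(g^3 - 2*g^2 - 16*g + 32) = (g - 5)*(g + 4)*(g^2 - 6*g + 8) = (g - 5)*(g - 2)*(g + 4)*(g - 4)
(4) = (q - 2)*(q^3 - 4*q^2 - 3*q + 18) = (q - 3)*(q - 2)*(q^2 - q - 6) = (q - 3)*(q - 2)*(q + 2)*(q - 3)
(5) = (s + 3)*(s^3 - 19*s - 30) = (s - 5)*(s + 3)*(s^2 + 5*s + 6) = (s - 5)*(s + 3)^2*(s + 2)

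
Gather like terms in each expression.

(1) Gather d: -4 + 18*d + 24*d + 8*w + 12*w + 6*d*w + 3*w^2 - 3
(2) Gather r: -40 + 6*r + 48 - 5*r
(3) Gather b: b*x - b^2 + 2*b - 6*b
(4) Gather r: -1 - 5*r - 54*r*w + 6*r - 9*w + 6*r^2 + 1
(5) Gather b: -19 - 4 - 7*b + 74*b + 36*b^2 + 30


(1) = d*(6*w + 42) + 3*w^2 + 20*w - 7
(2) = r + 8
(3) = -b^2 + b*(x - 4)
(4) = 6*r^2 + r*(1 - 54*w) - 9*w
(5) = 36*b^2 + 67*b + 7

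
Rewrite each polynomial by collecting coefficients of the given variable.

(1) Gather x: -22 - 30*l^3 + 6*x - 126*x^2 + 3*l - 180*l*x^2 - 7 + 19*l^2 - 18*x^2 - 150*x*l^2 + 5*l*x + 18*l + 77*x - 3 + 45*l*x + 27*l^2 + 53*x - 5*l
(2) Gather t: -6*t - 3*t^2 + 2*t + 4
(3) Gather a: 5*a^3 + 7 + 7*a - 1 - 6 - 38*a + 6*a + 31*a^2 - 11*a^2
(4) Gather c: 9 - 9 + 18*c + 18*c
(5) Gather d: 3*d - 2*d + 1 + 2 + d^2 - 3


(1) = -30*l^3 + 46*l^2 + 16*l + x^2*(-180*l - 144) + x*(-150*l^2 + 50*l + 136) - 32
(2) = -3*t^2 - 4*t + 4
(3) = 5*a^3 + 20*a^2 - 25*a
(4) = 36*c
(5) = d^2 + d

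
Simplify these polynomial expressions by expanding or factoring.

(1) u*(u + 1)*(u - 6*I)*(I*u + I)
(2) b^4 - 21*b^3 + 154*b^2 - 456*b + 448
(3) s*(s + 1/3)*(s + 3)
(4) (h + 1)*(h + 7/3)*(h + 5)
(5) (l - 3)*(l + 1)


(1) = I*u^4 + 6*u^3 + 2*I*u^3 + 12*u^2 + I*u^2 + 6*u
(2) = (b - 8)*(b - 7)*(b - 4)*(b - 2)
(3) = s^3 + 10*s^2/3 + s
(4) = h^3 + 25*h^2/3 + 19*h + 35/3
(5) = l^2 - 2*l - 3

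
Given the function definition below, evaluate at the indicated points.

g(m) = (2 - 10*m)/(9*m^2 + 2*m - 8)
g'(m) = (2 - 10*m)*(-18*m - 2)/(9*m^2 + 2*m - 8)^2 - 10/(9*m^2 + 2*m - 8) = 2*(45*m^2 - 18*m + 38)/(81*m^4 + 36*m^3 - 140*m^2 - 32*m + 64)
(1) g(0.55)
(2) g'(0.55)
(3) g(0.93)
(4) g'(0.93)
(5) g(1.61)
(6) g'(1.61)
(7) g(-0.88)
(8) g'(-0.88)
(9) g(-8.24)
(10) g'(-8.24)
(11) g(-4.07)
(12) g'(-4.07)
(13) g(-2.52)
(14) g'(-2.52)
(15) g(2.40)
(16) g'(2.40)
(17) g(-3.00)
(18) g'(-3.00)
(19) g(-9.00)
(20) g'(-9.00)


(1) = 0.84
(2) = 4.78
(3) = -4.44
(4) = 44.53
(5) = -0.76
(6) = 0.73
(7) = -3.87
(8) = 22.78
(9) = 0.14
(10) = 0.02
(11) = 0.32
(12) = 0.10
(13) = 0.62
(14) = 0.38
(15) = -0.45
(16) = 0.21
(17) = 0.48
(18) = 0.22
(19) = 0.13
(20) = 0.02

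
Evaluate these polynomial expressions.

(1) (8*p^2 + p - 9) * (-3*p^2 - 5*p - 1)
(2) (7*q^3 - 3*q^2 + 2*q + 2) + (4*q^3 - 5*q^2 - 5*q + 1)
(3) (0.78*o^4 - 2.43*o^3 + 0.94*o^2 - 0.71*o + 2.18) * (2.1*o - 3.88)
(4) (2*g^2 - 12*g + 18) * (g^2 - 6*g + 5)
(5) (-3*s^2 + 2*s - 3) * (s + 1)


(1) = -24*p^4 - 43*p^3 + 14*p^2 + 44*p + 9
(2) = 11*q^3 - 8*q^2 - 3*q + 3
(3) = 1.638*o^5 - 8.1294*o^4 + 11.4024*o^3 - 5.1382*o^2 + 7.3328*o - 8.4584
(4) = 2*g^4 - 24*g^3 + 100*g^2 - 168*g + 90
(5) = -3*s^3 - s^2 - s - 3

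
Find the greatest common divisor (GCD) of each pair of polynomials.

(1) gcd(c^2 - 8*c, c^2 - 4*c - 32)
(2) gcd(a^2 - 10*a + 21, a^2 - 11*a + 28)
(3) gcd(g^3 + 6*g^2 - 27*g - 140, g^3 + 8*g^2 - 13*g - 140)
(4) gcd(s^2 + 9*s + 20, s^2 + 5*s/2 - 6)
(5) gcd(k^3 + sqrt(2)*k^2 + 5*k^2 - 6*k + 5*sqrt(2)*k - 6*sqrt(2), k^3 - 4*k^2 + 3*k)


(1) = gcd(c*(c - 8), (c - 8)*(c + 4)) = c - 8
(2) = gcd((a - 7)*(a - 3), (a - 7)*(a - 4)) = a - 7
(3) = g + 7
(4) = gcd((s + 4)*(s + 5), (s - 3/2)*(s + 4)) = s + 4
(5) = gcd((k - 1)*(k + 6)*(k + sqrt(2)), k*(k - 3)*(k - 1)) = k - 1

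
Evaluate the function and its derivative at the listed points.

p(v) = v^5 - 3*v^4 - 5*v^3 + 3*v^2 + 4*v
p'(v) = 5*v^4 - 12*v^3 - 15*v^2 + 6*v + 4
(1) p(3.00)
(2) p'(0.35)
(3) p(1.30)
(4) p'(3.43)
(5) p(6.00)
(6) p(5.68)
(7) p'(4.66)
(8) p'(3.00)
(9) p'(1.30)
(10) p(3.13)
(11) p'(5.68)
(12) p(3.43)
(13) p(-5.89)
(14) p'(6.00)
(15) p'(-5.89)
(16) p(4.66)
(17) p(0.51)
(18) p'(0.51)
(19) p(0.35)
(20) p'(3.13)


(1) = -96.00
(2) = 3.82
(3) = -5.57
(4) = 55.93
(5) = 2940.00
(6) = 1992.77
(7) = 849.73
(8) = -32.00
(9) = -25.63
(10) = -98.93
(11) = 2559.45
(12) = -93.24
(13) = -9597.29
(14) = 3388.00
(15) = 7918.03
(16) = 360.62
(17) = 1.99
(18) = 1.90
(19) = 1.51
(20) = -12.25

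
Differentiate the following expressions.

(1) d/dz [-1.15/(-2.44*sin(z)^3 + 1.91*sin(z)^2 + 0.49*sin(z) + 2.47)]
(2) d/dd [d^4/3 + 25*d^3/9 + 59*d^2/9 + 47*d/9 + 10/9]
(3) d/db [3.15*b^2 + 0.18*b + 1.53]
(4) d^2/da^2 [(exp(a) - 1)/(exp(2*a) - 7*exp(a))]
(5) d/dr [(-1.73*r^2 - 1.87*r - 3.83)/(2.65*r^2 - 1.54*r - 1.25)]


(1) = (-8.418*sin(z)^2 + 4.393*sin(z) + 0.5635)*cos(z)/(-2.44*sin(z)^3 + 1.91*sin(z)^2 + 0.49*sin(z) + 2.47)^2
(2) = 4*d^3/3 + 25*d^2/3 + 118*d/9 + 47/9
(3) = 6.3*b + 0.18
(4) = (exp(3*a) + 3*exp(2*a) + 21*exp(a) - 49)*exp(-a)/(exp(3*a) - 21*exp(2*a) + 147*exp(a) - 343)
(5) = (7.6197*r^2 + 24.624*r - 3.5607)/(7.0225*r^4 - 8.162*r^3 - 4.2534*r^2 + 3.85*r + 1.5625)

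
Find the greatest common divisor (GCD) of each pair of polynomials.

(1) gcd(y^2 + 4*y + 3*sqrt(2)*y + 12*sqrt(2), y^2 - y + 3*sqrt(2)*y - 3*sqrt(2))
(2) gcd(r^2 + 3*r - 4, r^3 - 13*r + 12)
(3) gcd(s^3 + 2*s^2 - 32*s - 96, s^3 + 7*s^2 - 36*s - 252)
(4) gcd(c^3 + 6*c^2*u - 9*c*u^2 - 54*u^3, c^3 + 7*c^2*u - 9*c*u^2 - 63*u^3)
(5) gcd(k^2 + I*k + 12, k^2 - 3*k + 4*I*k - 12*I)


(1) = gcd((y + 4)*(y + 3*sqrt(2)), (y - 1)*(y + 3*sqrt(2))) = y + 3*sqrt(2)
(2) = gcd((r - 1)*(r + 4), (r - 3)*(r - 1)*(r + 4)) = r^2 + 3*r - 4
(3) = s - 6
(4) = gcd((c - 3*u)*(c + 3*u)*(c + 6*u), (c - 3*u)*(c + 3*u)*(c + 7*u)) = -c^2 + 9*u^2
(5) = gcd((k - 3*I)*(k + 4*I), (k - 3)*(k + 4*I)) = k + 4*I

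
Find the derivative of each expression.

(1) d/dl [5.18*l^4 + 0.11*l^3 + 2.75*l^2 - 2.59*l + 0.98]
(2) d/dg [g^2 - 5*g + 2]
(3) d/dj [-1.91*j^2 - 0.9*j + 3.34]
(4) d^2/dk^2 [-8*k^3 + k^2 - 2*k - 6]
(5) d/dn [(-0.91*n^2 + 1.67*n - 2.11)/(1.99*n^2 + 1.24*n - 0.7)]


(1) = 20.72*l^3 + 0.33*l^2 + 5.5*l - 2.59
(2) = 2*g - 5
(3) = -3.82*j - 0.9
(4) = 2 - 48*k
(5) = (-4.4517*n^2 + 9.6718*n + 1.4474)/(3.9601*n^4 + 4.9352*n^3 - 1.2484*n^2 - 1.736*n + 0.49)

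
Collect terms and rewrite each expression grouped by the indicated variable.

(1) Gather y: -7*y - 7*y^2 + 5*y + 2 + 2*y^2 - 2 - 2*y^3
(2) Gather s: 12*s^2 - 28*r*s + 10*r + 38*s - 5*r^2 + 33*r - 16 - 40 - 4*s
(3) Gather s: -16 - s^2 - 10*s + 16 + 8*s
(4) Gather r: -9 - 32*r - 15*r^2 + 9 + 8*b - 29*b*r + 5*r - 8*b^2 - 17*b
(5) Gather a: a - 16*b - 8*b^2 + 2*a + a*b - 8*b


(1) = -2*y^3 - 5*y^2 - 2*y
(2) = -5*r^2 + 43*r + 12*s^2 + s*(34 - 28*r) - 56
(3) = -s^2 - 2*s
(4) = -8*b^2 - 9*b - 15*r^2 + r*(-29*b - 27)
(5) = a*(b + 3) - 8*b^2 - 24*b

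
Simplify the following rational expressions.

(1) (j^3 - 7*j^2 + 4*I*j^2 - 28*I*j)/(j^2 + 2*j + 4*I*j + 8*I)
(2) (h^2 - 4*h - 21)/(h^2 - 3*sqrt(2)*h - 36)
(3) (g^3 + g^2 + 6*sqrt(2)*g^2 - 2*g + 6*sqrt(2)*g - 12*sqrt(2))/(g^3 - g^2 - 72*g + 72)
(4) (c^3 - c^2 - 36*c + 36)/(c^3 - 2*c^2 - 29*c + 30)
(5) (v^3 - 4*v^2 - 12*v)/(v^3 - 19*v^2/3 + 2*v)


(1) = (j^2 - 7*j)/(j + 2)
(2) = (h^2 - 4*h - 21)/(h^2 - 3*sqrt(2)*h - 36)
(3) = (g + 2)/(g - 6*sqrt(2))
(4) = (c + 6)/(c + 5)
(5) = (3*v + 6)/(3*v - 1)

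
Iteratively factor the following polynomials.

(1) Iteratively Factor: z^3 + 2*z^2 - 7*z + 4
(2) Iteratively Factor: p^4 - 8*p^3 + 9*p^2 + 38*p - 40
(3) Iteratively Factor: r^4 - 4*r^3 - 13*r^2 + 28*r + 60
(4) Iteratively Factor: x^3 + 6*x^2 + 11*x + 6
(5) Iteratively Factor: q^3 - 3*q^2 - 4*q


(1) = (z + 4)*(z^2 - 2*z + 1) = (z - 1)*(z + 4)*(z - 1)
(2) = (p - 5)*(p^3 - 3*p^2 - 6*p + 8) = (p - 5)*(p - 4)*(p^2 + p - 2) = (p - 5)*(p - 4)*(p + 2)*(p - 1)
(3) = (r + 2)*(r^3 - 6*r^2 - r + 30) = (r - 3)*(r + 2)*(r^2 - 3*r - 10) = (r - 3)*(r + 2)^2*(r - 5)
(4) = (x + 2)*(x^2 + 4*x + 3) = (x + 1)*(x + 2)*(x + 3)
(5) = (q)*(q^2 - 3*q - 4) = q*(q - 4)*(q + 1)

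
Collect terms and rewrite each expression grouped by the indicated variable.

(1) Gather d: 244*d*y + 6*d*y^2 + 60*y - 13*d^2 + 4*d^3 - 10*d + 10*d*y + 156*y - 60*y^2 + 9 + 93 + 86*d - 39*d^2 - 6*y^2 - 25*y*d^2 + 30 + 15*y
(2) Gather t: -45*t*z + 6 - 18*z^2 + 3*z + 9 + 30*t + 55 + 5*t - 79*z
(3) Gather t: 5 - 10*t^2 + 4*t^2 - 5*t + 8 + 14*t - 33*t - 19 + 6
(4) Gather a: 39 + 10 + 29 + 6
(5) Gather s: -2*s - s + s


(1) = 4*d^3 + d^2*(-25*y - 52) + d*(6*y^2 + 254*y + 76) - 66*y^2 + 231*y + 132
(2) = t*(35 - 45*z) - 18*z^2 - 76*z + 70
(3) = -6*t^2 - 24*t
(4) = 84
(5) = -2*s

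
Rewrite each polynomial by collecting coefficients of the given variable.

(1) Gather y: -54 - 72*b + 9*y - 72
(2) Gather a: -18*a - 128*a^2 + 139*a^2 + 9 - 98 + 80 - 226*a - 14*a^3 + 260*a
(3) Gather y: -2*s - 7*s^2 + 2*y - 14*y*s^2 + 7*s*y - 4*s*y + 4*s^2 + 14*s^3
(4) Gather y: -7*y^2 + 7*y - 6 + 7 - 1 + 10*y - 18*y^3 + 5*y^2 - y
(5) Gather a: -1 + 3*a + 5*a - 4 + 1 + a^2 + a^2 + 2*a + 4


(1) = -72*b + 9*y - 126
(2) = -14*a^3 + 11*a^2 + 16*a - 9
(3) = 14*s^3 - 3*s^2 - 2*s + y*(-14*s^2 + 3*s + 2)
(4) = -18*y^3 - 2*y^2 + 16*y
(5) = 2*a^2 + 10*a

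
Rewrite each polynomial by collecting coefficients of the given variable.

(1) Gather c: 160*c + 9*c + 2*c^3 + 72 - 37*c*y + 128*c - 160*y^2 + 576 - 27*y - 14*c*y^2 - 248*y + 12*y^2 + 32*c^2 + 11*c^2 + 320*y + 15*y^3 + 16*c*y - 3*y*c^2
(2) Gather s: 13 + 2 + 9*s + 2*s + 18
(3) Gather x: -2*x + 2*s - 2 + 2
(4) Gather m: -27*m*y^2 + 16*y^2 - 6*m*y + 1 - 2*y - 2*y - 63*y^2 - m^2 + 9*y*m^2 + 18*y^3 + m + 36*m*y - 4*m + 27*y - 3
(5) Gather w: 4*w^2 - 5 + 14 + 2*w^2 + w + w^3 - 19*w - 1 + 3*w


(1) = 2*c^3 + c^2*(43 - 3*y) + c*(-14*y^2 - 21*y + 297) + 15*y^3 - 148*y^2 + 45*y + 648
(2) = 11*s + 33
(3) = 2*s - 2*x
(4) = m^2*(9*y - 1) + m*(-27*y^2 + 30*y - 3) + 18*y^3 - 47*y^2 + 23*y - 2
(5) = w^3 + 6*w^2 - 15*w + 8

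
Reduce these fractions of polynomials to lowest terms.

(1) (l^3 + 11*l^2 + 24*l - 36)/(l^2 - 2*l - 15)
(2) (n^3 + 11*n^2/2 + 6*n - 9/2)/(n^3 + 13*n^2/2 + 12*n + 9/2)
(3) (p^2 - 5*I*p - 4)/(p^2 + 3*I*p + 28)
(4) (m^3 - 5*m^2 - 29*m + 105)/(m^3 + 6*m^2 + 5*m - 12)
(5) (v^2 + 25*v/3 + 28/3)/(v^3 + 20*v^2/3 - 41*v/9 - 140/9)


(1) = (l^3 + 11*l^2 + 24*l - 36)/(l^2 - 2*l - 15)
(2) = (2*n - 1)/(2*n + 1)
(3) = (p - I)/(p + 7*I)
(4) = (m^3 - 5*m^2 - 29*m + 105)/(m^3 + 6*m^2 + 5*m - 12)
(5) = 3/(3*v - 5)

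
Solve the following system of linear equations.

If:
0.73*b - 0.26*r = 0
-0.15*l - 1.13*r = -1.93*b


Then:
b = 0.356164383561644*r
l = -2.95068493150685*r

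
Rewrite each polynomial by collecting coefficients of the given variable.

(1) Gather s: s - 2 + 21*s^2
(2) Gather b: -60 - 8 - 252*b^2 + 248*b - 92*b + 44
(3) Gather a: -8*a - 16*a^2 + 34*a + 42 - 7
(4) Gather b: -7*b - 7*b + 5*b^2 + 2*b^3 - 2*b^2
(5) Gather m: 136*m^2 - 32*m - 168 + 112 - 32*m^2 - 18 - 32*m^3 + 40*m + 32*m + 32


(1) = 21*s^2 + s - 2
(2) = -252*b^2 + 156*b - 24
(3) = -16*a^2 + 26*a + 35
(4) = 2*b^3 + 3*b^2 - 14*b
(5) = -32*m^3 + 104*m^2 + 40*m - 42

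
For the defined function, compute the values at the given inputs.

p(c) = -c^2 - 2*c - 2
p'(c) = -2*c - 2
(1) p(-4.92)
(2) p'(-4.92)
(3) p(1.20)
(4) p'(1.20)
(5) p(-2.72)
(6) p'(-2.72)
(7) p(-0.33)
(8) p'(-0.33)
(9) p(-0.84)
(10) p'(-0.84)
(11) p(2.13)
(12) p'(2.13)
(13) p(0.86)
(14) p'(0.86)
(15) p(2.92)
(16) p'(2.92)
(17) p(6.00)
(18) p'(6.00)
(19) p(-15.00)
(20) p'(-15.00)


(1) = -16.37
(2) = 7.84
(3) = -5.84
(4) = -4.40
(5) = -3.96
(6) = 3.44
(7) = -1.45
(8) = -1.34
(9) = -1.03
(10) = -0.32
(11) = -10.80
(12) = -6.26
(13) = -4.46
(14) = -3.72
(15) = -16.37
(16) = -7.84
(17) = -50.00
(18) = -14.00
(19) = -197.00
(20) = 28.00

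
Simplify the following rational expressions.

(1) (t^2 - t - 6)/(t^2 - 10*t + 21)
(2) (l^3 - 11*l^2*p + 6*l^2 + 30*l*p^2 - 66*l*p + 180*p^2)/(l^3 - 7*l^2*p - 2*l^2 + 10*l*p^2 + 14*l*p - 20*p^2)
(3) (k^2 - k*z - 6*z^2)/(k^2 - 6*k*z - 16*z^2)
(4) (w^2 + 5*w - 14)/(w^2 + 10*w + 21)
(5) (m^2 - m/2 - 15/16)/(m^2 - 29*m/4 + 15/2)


(1) = (t + 2)/(t - 7)
(2) = (-l^2 + 6*l*p - 6*l + 36*p)/(-l^2 + 2*l*p + 2*l - 4*p)
(3) = (-k + 3*z)/(-k + 8*z)
(4) = (w - 2)/(w + 3)
(5) = (4*m + 3)/(4*m - 24)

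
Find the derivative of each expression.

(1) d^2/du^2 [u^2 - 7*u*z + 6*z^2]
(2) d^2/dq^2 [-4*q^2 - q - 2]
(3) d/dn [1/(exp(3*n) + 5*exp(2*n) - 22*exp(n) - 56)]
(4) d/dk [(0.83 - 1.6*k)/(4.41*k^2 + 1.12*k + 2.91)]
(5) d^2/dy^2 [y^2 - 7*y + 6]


(1) = 2
(2) = -8
(3) = (-3*exp(2*n) - 10*exp(n) + 22)*exp(n)/(exp(3*n) + 5*exp(2*n) - 22*exp(n) - 56)^2
(4) = (7.056*k^2 - 7.3206*k - 5.5856)/(19.4481*k^4 + 9.8784*k^3 + 26.9206*k^2 + 6.5184*k + 8.4681)
(5) = 2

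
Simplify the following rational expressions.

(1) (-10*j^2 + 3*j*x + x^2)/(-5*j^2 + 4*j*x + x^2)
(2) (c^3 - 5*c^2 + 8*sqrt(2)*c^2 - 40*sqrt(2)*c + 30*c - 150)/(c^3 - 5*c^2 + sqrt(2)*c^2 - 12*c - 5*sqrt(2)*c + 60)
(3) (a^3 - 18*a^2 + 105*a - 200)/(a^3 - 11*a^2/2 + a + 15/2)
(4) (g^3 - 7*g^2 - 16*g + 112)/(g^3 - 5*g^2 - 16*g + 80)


(1) = (-2*j + x)/(-j + x)
(2) = (c + 5*sqrt(2))/(c - 2*sqrt(2))
(3) = (2*a^2 - 26*a + 80)/(2*a^2 - a - 3)
(4) = (g - 7)/(g - 5)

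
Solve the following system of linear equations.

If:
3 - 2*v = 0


Then:
v = 3/2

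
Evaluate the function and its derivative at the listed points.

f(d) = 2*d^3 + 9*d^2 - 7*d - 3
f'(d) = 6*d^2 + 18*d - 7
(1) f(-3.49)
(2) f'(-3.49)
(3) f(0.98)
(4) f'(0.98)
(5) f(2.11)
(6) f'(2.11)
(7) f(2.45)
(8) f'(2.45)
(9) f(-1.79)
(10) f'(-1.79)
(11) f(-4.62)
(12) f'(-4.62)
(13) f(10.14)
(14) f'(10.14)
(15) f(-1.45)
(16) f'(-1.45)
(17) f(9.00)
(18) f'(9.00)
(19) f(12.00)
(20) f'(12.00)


(1) = 46.03
(2) = 3.26
(3) = 0.67
(4) = 16.40
(5) = 41.09
(6) = 57.69
(7) = 63.28
(8) = 73.12
(9) = 26.90
(10) = -20.00
(11) = 24.22
(12) = 37.91
(13) = 2936.58
(14) = 792.44
(15) = 19.98
(16) = -20.48
(17) = 2121.00
(18) = 641.00
(19) = 4665.00
(20) = 1073.00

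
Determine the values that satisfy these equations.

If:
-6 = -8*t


Then:
t = 3/4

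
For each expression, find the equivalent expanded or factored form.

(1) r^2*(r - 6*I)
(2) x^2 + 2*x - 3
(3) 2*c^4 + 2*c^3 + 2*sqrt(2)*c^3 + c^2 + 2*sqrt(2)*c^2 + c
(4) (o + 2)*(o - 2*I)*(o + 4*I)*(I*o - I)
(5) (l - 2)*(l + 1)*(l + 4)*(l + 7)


(1) = r^3 - 6*I*r^2
(2) = (x - 1)*(x + 3)
(3) = c*(c + 1)*(sqrt(2)*c + 1)^2
(4) = I*o^4 - 2*o^3 + I*o^3 - 2*o^2 + 6*I*o^2 + 4*o + 8*I*o - 16*I
(5) = l^4 + 10*l^3 + 15*l^2 - 50*l - 56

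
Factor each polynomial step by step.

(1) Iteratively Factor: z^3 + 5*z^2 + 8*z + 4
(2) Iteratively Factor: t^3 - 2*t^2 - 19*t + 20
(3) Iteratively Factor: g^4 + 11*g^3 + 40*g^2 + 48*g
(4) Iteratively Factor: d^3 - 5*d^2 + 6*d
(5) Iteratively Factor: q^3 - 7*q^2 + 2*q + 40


(1) = (z + 2)*(z^2 + 3*z + 2) = (z + 2)^2*(z + 1)
(2) = (t - 5)*(t^2 + 3*t - 4) = (t - 5)*(t - 1)*(t + 4)
(3) = (g + 4)*(g^3 + 7*g^2 + 12*g) = g*(g + 4)*(g^2 + 7*g + 12) = g*(g + 4)^2*(g + 3)
(4) = (d - 3)*(d^2 - 2*d) = d*(d - 3)*(d - 2)
(5) = (q - 4)*(q^2 - 3*q - 10) = (q - 5)*(q - 4)*(q + 2)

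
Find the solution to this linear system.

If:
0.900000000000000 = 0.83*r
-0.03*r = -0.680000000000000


Then:
No Solution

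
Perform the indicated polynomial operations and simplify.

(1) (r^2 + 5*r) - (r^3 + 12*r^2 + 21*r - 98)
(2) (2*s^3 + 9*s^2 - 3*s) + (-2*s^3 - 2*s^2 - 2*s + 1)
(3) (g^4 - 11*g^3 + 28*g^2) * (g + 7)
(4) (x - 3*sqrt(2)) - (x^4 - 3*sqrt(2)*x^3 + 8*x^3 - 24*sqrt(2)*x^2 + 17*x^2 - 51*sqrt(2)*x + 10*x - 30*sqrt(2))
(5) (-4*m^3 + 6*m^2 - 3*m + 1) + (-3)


(1) = -r^3 - 11*r^2 - 16*r + 98
(2) = 7*s^2 - 5*s + 1
(3) = g^5 - 4*g^4 - 49*g^3 + 196*g^2
(4) = -x^4 - 8*x^3 + 3*sqrt(2)*x^3 - 17*x^2 + 24*sqrt(2)*x^2 - 9*x + 51*sqrt(2)*x + 27*sqrt(2)
(5) = -4*m^3 + 6*m^2 - 3*m - 2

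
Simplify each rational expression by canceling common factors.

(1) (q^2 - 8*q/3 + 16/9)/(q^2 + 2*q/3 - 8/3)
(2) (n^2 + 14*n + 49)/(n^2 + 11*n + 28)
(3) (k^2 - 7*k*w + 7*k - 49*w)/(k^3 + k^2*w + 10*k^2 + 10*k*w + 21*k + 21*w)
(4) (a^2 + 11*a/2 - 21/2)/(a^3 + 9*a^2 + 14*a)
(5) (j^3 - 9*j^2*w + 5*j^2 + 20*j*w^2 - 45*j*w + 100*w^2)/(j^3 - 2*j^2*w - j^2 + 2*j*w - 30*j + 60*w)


(1) = (3*q - 4)/(3*q + 6)
(2) = (n + 7)/(n + 4)
(3) = (k - 7*w)/(k^2 + k*w + 3*k + 3*w)
(4) = (2*a - 3)/(2*a^2 + 4*a)
(5) = (-j^2 + 9*j*w - 20*w^2)/(-j^2 + 2*j*w + 6*j - 12*w)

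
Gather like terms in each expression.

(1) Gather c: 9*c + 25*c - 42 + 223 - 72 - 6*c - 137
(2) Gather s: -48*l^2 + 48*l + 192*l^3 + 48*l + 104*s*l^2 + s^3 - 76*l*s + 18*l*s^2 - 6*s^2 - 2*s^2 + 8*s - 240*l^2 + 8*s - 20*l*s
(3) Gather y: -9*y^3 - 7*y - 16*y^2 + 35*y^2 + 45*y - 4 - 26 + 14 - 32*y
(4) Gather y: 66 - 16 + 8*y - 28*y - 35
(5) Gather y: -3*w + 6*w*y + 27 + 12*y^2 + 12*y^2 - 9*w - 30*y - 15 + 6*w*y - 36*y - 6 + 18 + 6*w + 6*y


(1) = 28*c - 28
(2) = 192*l^3 - 288*l^2 + 96*l + s^3 + s^2*(18*l - 8) + s*(104*l^2 - 96*l + 16)
(3) = -9*y^3 + 19*y^2 + 6*y - 16
(4) = 15 - 20*y
(5) = -6*w + 24*y^2 + y*(12*w - 60) + 24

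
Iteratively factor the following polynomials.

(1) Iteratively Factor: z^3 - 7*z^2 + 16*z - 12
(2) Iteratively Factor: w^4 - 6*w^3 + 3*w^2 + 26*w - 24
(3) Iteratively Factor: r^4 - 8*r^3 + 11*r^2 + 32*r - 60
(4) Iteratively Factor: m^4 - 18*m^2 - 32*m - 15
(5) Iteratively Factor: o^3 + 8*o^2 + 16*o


(1) = (z - 2)*(z^2 - 5*z + 6) = (z - 3)*(z - 2)*(z - 2)
(2) = (w - 3)*(w^3 - 3*w^2 - 6*w + 8) = (w - 3)*(w + 2)*(w^2 - 5*w + 4) = (w - 3)*(w - 1)*(w + 2)*(w - 4)
(3) = (r - 2)*(r^3 - 6*r^2 - r + 30) = (r - 5)*(r - 2)*(r^2 - r - 6) = (r - 5)*(r - 2)*(r + 2)*(r - 3)
(4) = (m - 5)*(m^3 + 5*m^2 + 7*m + 3) = (m - 5)*(m + 3)*(m^2 + 2*m + 1) = (m - 5)*(m + 1)*(m + 3)*(m + 1)
(5) = (o + 4)*(o^2 + 4*o) = (o + 4)^2*(o)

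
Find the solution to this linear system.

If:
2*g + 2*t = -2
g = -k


Then:
g = -t - 1
k = t + 1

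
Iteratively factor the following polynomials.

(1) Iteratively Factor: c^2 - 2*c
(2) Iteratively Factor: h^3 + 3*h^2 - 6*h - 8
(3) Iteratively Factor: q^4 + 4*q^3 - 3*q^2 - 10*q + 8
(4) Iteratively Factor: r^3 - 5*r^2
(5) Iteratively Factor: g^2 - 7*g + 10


(1) = (c - 2)*(c)
(2) = (h + 1)*(h^2 + 2*h - 8) = (h + 1)*(h + 4)*(h - 2)
(3) = (q + 4)*(q^3 - 3*q + 2) = (q + 2)*(q + 4)*(q^2 - 2*q + 1) = (q - 1)*(q + 2)*(q + 4)*(q - 1)
(4) = (r)*(r^2 - 5*r) = r^2*(r - 5)
(5) = (g - 2)*(g - 5)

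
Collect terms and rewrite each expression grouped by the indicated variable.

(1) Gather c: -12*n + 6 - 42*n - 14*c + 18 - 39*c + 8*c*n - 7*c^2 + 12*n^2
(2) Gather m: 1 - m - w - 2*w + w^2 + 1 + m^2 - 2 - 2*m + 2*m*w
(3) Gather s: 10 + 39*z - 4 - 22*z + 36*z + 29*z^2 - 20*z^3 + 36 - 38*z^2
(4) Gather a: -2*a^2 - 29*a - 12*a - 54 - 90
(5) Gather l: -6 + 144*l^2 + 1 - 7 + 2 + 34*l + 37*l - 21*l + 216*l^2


(1) = -7*c^2 + c*(8*n - 53) + 12*n^2 - 54*n + 24
(2) = m^2 + m*(2*w - 3) + w^2 - 3*w
(3) = -20*z^3 - 9*z^2 + 53*z + 42
(4) = -2*a^2 - 41*a - 144
(5) = 360*l^2 + 50*l - 10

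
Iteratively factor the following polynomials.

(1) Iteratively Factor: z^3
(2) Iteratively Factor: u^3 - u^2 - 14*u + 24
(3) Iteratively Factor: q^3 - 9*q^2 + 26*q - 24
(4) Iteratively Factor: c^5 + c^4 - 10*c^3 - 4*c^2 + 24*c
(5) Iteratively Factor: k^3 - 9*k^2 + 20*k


(1) = (z)*(z^2) = z^2*(z)
(2) = (u - 3)*(u^2 + 2*u - 8) = (u - 3)*(u + 4)*(u - 2)
(3) = (q - 2)*(q^2 - 7*q + 12) = (q - 3)*(q - 2)*(q - 4)
(4) = (c + 2)*(c^4 - c^3 - 8*c^2 + 12*c) = (c - 2)*(c + 2)*(c^3 + c^2 - 6*c) = (c - 2)^2*(c + 2)*(c^2 + 3*c) = (c - 2)^2*(c + 2)*(c + 3)*(c)
(5) = (k)*(k^2 - 9*k + 20) = k*(k - 4)*(k - 5)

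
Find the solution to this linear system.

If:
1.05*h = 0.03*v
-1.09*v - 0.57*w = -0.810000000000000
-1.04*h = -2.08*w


Then:
h = 0.02
v = 0.74
w = 0.01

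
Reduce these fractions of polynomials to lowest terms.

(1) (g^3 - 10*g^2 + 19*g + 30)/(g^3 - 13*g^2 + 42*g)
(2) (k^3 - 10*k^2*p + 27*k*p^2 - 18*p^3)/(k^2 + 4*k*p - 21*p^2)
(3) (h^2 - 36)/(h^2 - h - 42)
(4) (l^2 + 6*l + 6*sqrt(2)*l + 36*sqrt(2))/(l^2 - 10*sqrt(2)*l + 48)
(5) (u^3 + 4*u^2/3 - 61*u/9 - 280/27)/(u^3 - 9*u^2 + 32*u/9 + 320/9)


(1) = (g^2 - 4*g - 5)/(g^2 - 7*g)
(2) = (k^2 - 7*k*p + 6*p^2)/(k + 7*p)
(3) = (h - 6)/(h - 7)
(4) = (l^2 + l*(6 + 6*sqrt(2)) + 36*sqrt(2))/(l^2 - 10*sqrt(2)*l + 48)
(5) = (3*u + 7)/(3*u - 24)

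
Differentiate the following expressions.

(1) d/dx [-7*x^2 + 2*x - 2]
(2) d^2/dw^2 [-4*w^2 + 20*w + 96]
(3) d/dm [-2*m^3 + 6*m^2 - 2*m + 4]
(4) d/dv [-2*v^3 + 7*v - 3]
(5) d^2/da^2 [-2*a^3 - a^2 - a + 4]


(1) = 2 - 14*x
(2) = -8
(3) = -6*m^2 + 12*m - 2
(4) = 7 - 6*v^2
(5) = -12*a - 2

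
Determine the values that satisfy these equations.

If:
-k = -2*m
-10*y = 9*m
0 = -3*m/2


Then:
k = 0
m = 0
y = 0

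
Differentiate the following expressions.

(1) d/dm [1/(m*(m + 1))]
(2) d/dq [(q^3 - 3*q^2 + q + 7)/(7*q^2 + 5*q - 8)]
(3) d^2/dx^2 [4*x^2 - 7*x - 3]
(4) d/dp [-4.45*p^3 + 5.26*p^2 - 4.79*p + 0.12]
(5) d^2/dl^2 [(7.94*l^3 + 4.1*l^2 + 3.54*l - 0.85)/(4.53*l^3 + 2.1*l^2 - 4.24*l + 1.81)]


(1) = (-2*m - 1)/(m^2*(m^2 + 2*m + 1))
(2) = (7*q^4 + 10*q^3 - 46*q^2 - 50*q - 43)/(49*q^4 + 70*q^3 - 87*q^2 - 80*q + 64)
(3) = 8
(4) = -13.35*p^2 + 10.52*p - 4.79
(5) = (17.20494*l^6 + 1350.894924*l^5 - 315.989244*l^4 - 134.669636*l^3 - 731.95356*l^2 + 162.566994*l + 57.098552)/(92.959677*l^9 + 129.28167*l^8 - 201.093948*l^7 - 121.321233*l^6 + 291.531564*l^5 - 71.385012*l^4 - 128.400265*l^3 + 118.257798*l^2 - 41.671992*l + 5.929741)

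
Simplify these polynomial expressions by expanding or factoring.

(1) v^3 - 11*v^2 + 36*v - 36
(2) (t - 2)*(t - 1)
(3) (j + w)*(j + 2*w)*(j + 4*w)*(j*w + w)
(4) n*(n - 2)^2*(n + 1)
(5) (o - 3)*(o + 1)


(1) = (v - 6)*(v - 3)*(v - 2)
(2) = t^2 - 3*t + 2
(3) = j^4*w + 7*j^3*w^2 + j^3*w + 14*j^2*w^3 + 7*j^2*w^2 + 8*j*w^4 + 14*j*w^3 + 8*w^4
(4) = n^4 - 3*n^3 + 4*n
(5) = o^2 - 2*o - 3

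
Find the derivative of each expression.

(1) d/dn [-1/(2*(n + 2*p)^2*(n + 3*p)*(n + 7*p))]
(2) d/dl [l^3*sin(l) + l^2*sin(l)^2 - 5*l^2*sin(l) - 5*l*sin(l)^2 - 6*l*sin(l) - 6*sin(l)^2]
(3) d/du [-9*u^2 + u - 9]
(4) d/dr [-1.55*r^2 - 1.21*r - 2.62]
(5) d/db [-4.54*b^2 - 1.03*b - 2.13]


(1) = ((n + 2*p)*(n + 3*p) + (n + 2*p)*(n + 7*p) + 2*(n + 3*p)*(n + 7*p))/(2*(n + 2*p)^3*(n + 3*p)^2*(n + 7*p)^2)
(2) = l^3*cos(l) + 3*l^2*sin(l) + l^2*sin(2*l) - 5*l^2*cos(l) + 2*l*sin(l)^2 - 10*l*sin(l) - 5*l*sin(2*l) - 6*l*cos(l) - 5*sin(l)^2 - 6*sin(l) - 6*sin(2*l)
(3) = 1 - 18*u
(4) = -3.1*r - 1.21
(5) = -9.08*b - 1.03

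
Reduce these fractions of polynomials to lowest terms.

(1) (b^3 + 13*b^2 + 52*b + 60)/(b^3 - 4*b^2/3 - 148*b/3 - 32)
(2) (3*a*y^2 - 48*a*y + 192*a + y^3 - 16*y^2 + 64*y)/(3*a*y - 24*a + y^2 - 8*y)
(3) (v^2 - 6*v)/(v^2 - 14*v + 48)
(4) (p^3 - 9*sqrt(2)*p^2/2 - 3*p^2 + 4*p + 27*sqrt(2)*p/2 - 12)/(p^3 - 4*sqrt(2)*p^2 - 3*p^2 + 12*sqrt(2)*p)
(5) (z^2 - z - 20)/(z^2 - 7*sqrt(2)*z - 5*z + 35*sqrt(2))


(1) = (3*b^2 + 21*b + 30)/(3*b^2 - 22*b - 16)
(2) = y - 8
(3) = v/(v - 8)
(4) = (2*p - sqrt(2))/(2*p)
(5) = (z + 4)/(z - 7*sqrt(2))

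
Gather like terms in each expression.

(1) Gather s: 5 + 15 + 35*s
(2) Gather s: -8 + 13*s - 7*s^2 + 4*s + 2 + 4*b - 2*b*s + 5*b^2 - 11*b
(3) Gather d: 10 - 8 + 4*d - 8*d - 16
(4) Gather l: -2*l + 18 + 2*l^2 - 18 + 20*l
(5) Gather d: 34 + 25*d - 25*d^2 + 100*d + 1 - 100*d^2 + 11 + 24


(1) = 35*s + 20
(2) = 5*b^2 - 7*b - 7*s^2 + s*(17 - 2*b) - 6
(3) = -4*d - 14
(4) = 2*l^2 + 18*l
(5) = -125*d^2 + 125*d + 70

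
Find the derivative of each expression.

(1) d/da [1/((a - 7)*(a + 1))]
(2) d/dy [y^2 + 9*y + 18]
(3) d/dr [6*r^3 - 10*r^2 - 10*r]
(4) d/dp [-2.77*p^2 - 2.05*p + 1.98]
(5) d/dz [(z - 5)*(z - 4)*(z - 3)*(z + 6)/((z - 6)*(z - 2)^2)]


(1) = 2*(3 - a)/(a^4 - 12*a^3 + 22*a^2 + 84*a + 49)
(2) = 2*y + 9
(3) = 18*r^2 - 20*r - 10
(4) = -5.54*p - 2.05
(5) = (z^5 - 18*z^4 + 133*z^3 - 610*z^2 + 1812*z - 2376)/(z^5 - 18*z^4 + 120*z^3 - 368*z^2 + 528*z - 288)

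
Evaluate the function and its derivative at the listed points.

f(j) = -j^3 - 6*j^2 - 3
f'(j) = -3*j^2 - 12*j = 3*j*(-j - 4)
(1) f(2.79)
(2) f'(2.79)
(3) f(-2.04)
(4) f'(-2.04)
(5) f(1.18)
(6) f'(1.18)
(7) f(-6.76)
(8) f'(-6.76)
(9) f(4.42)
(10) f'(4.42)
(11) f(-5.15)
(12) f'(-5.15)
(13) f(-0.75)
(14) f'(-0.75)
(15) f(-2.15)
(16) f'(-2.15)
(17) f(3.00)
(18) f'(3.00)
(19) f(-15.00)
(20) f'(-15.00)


(1) = -71.42
(2) = -56.83
(3) = -19.48
(4) = 12.00
(5) = -13.00
(6) = -18.34
(7) = 31.73
(8) = -55.97
(9) = -206.57
(10) = -111.65
(11) = -25.54
(12) = -17.77
(13) = -5.95
(14) = 7.31
(15) = -20.80
(16) = 11.93
(17) = -84.00
(18) = -63.00
(19) = 2022.00
(20) = -495.00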